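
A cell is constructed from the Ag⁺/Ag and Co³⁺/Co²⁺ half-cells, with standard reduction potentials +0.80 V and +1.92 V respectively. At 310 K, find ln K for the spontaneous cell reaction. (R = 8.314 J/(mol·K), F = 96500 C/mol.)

ln K = 41.9

E°_cell = +1.92 − (+0.80) = 1.12 V, with n = 1 electron transferred.
At equilibrium E = 0, so the Nernst equation gives ln K = nFE°/RT = (1)(96500)(1.12)/((8.314)(310)) = 41.93.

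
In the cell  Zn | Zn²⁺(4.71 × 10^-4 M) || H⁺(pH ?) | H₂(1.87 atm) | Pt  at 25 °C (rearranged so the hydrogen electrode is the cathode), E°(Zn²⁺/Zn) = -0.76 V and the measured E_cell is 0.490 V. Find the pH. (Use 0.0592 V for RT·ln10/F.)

pH = 6.09

E°_cell = 0.76 V and n = 2.
log Q = n(E° − E)/0.0592 = 2×(0.76 − 0.490)/0.0592 = 9.122.
With Q = [Zn²⁺]·P(H₂) / [H⁺]^2, solving for [H⁺] gives log[H⁺] = -6.088, so pH = 6.09.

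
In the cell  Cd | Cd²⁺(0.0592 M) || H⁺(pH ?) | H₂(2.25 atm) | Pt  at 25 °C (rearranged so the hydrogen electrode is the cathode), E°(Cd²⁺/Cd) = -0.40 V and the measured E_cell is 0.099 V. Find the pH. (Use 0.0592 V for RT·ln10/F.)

pH = 5.52

E°_cell = 0.40 V and n = 2.
log Q = n(E° − E)/0.0592 = 2×(0.40 − 0.099)/0.0592 = 10.169.
With Q = [Cd²⁺]·P(H₂) / [H⁺]^2, solving for [H⁺] gives log[H⁺] = -5.522, so pH = 5.52.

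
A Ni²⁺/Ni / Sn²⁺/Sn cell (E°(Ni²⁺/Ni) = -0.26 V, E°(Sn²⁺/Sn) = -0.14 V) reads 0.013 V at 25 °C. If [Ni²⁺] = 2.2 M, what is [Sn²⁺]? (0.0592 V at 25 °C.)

5.3 × 10^-4 M

From the Nernst equation, log Q = n(E° − E)/0.0592 = 2(0.12 − 0.013)/0.0592 = 3.615, so Q = 4120.
With Q = [Ni²⁺]/[Sn²⁺] and the known concentrations, [Sn²⁺] in the denominator gives [Sn²⁺] = 5.3 × 10^-4 M.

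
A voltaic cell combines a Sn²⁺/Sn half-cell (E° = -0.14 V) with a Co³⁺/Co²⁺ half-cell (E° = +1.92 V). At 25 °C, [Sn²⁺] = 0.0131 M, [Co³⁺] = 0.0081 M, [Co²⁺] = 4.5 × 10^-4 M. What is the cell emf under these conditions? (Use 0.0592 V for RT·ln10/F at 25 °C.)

2.19 V

The Co³⁺/Co²⁺ couple has the higher reduction potential and acts as the cathode, so E°_cell = +1.92 − (-0.14) = 2.06 V.
Balancing electrons gives n = 2; the reaction quotient is Q = [Sn²⁺]·[Co²⁺]^2/[Co³⁺]^2 = 4.04 × 10^-5.
At 25 °C, E = E° − (0.0592/n) log Q = 2.06 − (0.0592/2)(-4.393) = 2.060 + 0.130 = 2.190 V.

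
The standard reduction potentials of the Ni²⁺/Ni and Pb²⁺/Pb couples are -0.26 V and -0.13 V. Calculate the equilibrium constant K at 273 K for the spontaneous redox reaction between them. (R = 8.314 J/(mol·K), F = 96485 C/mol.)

6.3 × 10^4

E°_cell = -0.13 − (-0.26) = 0.13 V, with n = 2 electrons transferred.
At equilibrium E = 0, so the Nernst equation gives ln K = nFE°/RT = (2)(96485)(0.13)/((8.314)(273)) = 11.05.
K = e^11.05 = 6.3 × 10^4.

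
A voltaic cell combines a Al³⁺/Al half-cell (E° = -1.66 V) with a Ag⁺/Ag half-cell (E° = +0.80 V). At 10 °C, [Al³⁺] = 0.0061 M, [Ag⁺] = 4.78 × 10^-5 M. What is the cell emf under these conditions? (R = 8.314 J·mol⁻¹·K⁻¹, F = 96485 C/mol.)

The Ag⁺/Ag couple has the higher reduction potential and acts as the cathode, so E°_cell = +0.80 − (-1.66) = 2.46 V.
Balancing electrons gives n = 3; the reaction quotient is Q = [Al³⁺]/[Ag⁺]^3 = 5.59 × 10^10.
E = E° − (RT/nF) ln Q = 2.46 − (8.314×283)/(3×96485) × (24.746) = 2.460 − 0.201 = 2.259 V.

2.26 V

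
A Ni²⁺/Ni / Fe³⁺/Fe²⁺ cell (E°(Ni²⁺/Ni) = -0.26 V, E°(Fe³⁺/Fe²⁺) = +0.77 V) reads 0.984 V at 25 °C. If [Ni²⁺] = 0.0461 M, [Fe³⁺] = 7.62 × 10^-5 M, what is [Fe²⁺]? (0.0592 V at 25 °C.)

From the Nernst equation, log Q = n(E° − E)/0.0592 = 2(1.03 − 0.984)/0.0592 = 1.554, so Q = 35.8.
With Q = [Ni²⁺]·[Fe²⁺]^2/[Fe³⁺]^2 and the known concentrations, [Fe²⁺]^2 in the numerator gives [Fe²⁺] = 0.0021 M.

0.0021 M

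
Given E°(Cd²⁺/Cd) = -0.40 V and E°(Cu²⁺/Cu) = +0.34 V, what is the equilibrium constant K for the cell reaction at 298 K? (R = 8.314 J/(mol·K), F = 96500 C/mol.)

1.1 × 10^25

E°_cell = +0.34 − (-0.40) = 0.74 V, with n = 2 electrons transferred.
At equilibrium E = 0, so the Nernst equation gives ln K = nFE°/RT = (2)(96500)(0.74)/((8.314)(298)) = 57.65.
K = e^57.65 = 1.1 × 10^25.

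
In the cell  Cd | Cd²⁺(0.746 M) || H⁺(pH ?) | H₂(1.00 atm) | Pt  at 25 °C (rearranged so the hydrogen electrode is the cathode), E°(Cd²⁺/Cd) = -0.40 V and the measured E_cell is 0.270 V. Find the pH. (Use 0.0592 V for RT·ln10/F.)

E°_cell = 0.40 V and n = 2.
log Q = n(E° − E)/0.0592 = 2×(0.40 − 0.270)/0.0592 = 4.392.
With Q = [Cd²⁺]·P(H₂) / [H⁺]^2, solving for [H⁺] gives log[H⁺] = -2.260, so pH = 2.26.

pH = 2.26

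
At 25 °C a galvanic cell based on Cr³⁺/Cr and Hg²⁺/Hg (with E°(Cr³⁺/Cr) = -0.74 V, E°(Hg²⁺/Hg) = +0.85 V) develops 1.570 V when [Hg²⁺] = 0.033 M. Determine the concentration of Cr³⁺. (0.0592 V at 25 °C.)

From the Nernst equation, log Q = n(E° − E)/0.0592 = 6(1.59 − 1.570)/0.0592 = 2.027, so Q = 106.
With Q = [Cr³⁺]^2/[Hg²⁺]^3 and the known concentrations, [Cr³⁺]^2 in the numerator gives [Cr³⁺] = 0.062 M.

0.062 M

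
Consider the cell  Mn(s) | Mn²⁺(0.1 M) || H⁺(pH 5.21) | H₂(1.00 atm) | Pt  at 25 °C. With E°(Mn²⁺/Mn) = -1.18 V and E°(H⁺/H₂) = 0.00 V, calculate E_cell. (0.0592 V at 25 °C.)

The hydrogen couple is the cathode, so E°_cell = 1.18 V; n = 2.
[H⁺] = 10^(−5.21) = 6.2 × 10^-6 M, and Q = [Mn²⁺]·P(H₂) / [H⁺]^2 = 2.63 × 10^9.
E = E° − (0.0592/2) log Q = 1.18 − (0.0592/2)(9.420) = 0.901 V.

0.90 V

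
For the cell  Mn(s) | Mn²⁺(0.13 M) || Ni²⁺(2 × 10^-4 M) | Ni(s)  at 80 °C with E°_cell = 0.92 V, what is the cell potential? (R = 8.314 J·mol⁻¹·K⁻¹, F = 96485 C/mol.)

0.821 V

Balancing electrons gives n = 2; the reaction quotient is Q = [Mn²⁺]/[Ni²⁺] = 650.
E = E° − (RT/nF) ln Q = 0.92 − (8.314×353)/(2×96485) × (6.477) = 0.920 − 0.099 = 0.821 V.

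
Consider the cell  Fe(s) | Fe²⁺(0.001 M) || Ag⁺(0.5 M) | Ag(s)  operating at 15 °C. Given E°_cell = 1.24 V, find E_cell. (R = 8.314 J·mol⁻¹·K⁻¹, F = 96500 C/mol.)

1.31 V

Balancing electrons gives n = 2; the reaction quotient is Q = [Fe²⁺]/[Ag⁺]^2 = 0.00400.
E = E° − (RT/nF) ln Q = 1.24 − (8.314×288)/(2×96500) × (-5.521) = 1.240 + 0.068 = 1.308 V.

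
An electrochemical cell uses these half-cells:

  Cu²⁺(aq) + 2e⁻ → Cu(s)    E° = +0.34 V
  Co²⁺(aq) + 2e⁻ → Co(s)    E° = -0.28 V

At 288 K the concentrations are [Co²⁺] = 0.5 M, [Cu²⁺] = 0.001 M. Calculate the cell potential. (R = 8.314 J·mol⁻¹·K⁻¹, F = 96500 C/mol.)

The Cu²⁺/Cu couple has the higher reduction potential and acts as the cathode, so E°_cell = +0.34 − (-0.28) = 0.62 V.
Balancing electrons gives n = 2; the reaction quotient is Q = [Co²⁺]/[Cu²⁺] = 500.
E = E° − (RT/nF) ln Q = 0.62 − (8.314×288)/(2×96500) × (6.215) = 0.620 − 0.077 = 0.543 V.

0.543 V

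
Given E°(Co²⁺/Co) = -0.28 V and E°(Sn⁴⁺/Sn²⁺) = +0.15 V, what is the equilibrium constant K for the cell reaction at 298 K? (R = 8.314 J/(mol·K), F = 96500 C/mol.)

3.5 × 10^14

E°_cell = +0.15 − (-0.28) = 0.43 V, with n = 2 electrons transferred.
At equilibrium E = 0, so the Nernst equation gives ln K = nFE°/RT = (2)(96500)(0.43)/((8.314)(298)) = 33.50.
K = e^33.50 = 3.5 × 10^14.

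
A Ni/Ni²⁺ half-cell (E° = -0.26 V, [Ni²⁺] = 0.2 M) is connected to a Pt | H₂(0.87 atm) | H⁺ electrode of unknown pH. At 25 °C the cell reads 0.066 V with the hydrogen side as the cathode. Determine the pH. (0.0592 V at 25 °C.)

pH = 3.66

E°_cell = 0.26 V and n = 2.
log Q = n(E° − E)/0.0592 = 2×(0.26 − 0.066)/0.0592 = 6.554.
With Q = [Ni²⁺]·P(H₂) / [H⁺]^2, solving for [H⁺] gives log[H⁺] = -3.657, so pH = 3.66.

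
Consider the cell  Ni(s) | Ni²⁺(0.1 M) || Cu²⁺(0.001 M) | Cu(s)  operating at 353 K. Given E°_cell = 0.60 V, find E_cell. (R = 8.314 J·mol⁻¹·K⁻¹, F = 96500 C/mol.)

0.530 V

Balancing electrons gives n = 2; the reaction quotient is Q = [Ni²⁺]/[Cu²⁺] = 100.
E = E° − (RT/nF) ln Q = 0.60 − (8.314×353)/(2×96500) × (4.605) = 0.600 − 0.070 = 0.530 V.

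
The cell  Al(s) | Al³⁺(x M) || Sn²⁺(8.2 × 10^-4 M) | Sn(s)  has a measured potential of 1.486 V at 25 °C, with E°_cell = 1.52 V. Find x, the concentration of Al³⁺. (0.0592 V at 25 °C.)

0.0012 M

From the Nernst equation, log Q = n(E° − E)/0.0592 = 6(1.52 − 1.486)/0.0592 = 3.446, so Q = 2790.
With Q = [Al³⁺]^2/[Sn²⁺]^3 and the known concentrations, [Al³⁺]^2 in the numerator gives [Al³⁺] = 0.0012 M.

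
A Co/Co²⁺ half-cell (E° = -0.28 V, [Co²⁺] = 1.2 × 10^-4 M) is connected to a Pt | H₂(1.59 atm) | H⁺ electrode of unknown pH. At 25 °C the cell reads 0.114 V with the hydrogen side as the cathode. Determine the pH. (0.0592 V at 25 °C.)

pH = 4.66

E°_cell = 0.28 V and n = 2.
log Q = n(E° − E)/0.0592 = 2×(0.28 − 0.114)/0.0592 = 5.608.
With Q = [Co²⁺]·P(H₂) / [H⁺]^2, solving for [H⁺] gives log[H⁺] = -4.664, so pH = 4.66.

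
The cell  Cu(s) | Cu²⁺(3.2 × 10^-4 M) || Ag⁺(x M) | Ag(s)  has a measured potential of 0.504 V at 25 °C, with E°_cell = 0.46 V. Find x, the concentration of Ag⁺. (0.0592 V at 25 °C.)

0.099 M

From the Nernst equation, log Q = n(E° − E)/0.0592 = 2(0.46 − 0.504)/0.0592 = -1.486, so Q = 0.0326.
With Q = [Cu²⁺]/[Ag⁺]^2 and the known concentrations, [Ag⁺]^2 in the denominator gives [Ag⁺] = 0.099 M.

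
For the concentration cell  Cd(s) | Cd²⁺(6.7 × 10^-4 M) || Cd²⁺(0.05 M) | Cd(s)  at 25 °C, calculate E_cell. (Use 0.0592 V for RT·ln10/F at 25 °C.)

0.055 V

Both half-cells are Cd²⁺/Cd, so E°_cell = 0. The concentrated side is the cathode; the cell reaction moves Cd²⁺ from high to low concentration with n = 2.
Q = [Cd²⁺]_dilute/[Cd²⁺]_conc = 6.7 × 10^-4/0.05 = 0.0134.
E = 0 − (0.0592/2) log Q = −(0.0592/2)(-1.873) = 0.0554 V.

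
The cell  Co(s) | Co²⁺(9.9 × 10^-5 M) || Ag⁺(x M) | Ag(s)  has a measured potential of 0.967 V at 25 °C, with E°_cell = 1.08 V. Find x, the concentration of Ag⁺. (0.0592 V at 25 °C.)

From the Nernst equation, log Q = n(E° − E)/0.0592 = 2(1.08 − 0.967)/0.0592 = 3.818, so Q = 6570.
With Q = [Co²⁺]/[Ag⁺]^2 and the known concentrations, [Ag⁺]^2 in the denominator gives [Ag⁺] = 1.2 × 10^-4 M.

1.2 × 10^-4 M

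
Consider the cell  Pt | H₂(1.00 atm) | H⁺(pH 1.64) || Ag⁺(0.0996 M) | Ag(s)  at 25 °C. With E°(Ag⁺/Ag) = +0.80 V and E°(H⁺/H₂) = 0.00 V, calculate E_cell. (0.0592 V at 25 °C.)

The Ag⁺/Ag couple is the cathode, so E°_cell = 0.80 V; n = 2.
[H⁺] = 10^(−1.64) = 0.023 M, and Q = [H⁺]^2 / ([Ag⁺]^2·P(H₂)) = 0.0529.
E = E° − (0.0592/2) log Q = 0.80 − (0.0592/2)(-1.277) = 0.838 V.

0.84 V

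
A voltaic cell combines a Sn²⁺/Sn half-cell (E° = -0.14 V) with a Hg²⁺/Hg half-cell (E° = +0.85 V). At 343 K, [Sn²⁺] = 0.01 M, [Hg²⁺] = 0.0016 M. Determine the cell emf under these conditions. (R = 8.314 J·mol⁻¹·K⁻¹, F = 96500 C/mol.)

The Hg²⁺/Hg couple has the higher reduction potential and acts as the cathode, so E°_cell = +0.85 − (-0.14) = 0.99 V.
Balancing electrons gives n = 2; the reaction quotient is Q = [Sn²⁺]/[Hg²⁺] = 6.25.
E = E° − (RT/nF) ln Q = 0.99 − (8.314×343)/(2×96500) × (1.833) = 0.990 − 0.027 = 0.963 V.

0.963 V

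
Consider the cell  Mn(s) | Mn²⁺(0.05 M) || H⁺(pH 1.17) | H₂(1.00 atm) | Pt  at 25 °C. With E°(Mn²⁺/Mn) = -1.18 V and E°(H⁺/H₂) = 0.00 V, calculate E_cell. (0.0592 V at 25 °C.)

The hydrogen couple is the cathode, so E°_cell = 1.18 V; n = 2.
[H⁺] = 10^(−1.17) = 0.068 M, and Q = [Mn²⁺]·P(H₂) / [H⁺]^2 = 10.9.
E = E° − (0.0592/2) log Q = 1.18 − (0.0592/2)(1.039) = 1.149 V.

1.15 V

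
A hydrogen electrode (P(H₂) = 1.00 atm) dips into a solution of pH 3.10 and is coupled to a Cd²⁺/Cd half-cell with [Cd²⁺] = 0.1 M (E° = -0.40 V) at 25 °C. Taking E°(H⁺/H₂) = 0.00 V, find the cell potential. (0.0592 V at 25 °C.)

0.25 V

The hydrogen couple is the cathode, so E°_cell = 0.40 V; n = 2.
[H⁺] = 10^(−3.10) = 7.9 × 10^-4 M, and Q = [Cd²⁺]·P(H₂) / [H⁺]^2 = 1.58 × 10^5.
E = E° − (0.0592/2) log Q = 0.40 − (0.0592/2)(5.200) = 0.246 V.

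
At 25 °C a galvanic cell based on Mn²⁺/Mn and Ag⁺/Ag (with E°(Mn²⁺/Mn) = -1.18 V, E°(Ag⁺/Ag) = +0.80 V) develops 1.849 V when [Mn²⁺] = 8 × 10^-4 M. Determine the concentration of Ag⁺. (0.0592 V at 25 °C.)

1.7 × 10^-4 M

From the Nernst equation, log Q = n(E° − E)/0.0592 = 2(1.98 − 1.849)/0.0592 = 4.426, so Q = 2.66 × 10^4.
With Q = [Mn²⁺]/[Ag⁺]^2 and the known concentrations, [Ag⁺]^2 in the denominator gives [Ag⁺] = 1.7 × 10^-4 M.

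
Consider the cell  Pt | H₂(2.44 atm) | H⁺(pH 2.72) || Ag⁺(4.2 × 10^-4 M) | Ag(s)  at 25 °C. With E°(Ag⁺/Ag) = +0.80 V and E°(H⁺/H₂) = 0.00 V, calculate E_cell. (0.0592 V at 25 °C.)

0.77 V

The Ag⁺/Ag couple is the cathode, so E°_cell = 0.80 V; n = 2.
[H⁺] = 10^(−2.72) = 0.0019 M, and Q = [H⁺]^2 / ([Ag⁺]^2·P(H₂)) = 8.44.
E = E° − (0.0592/2) log Q = 0.80 − (0.0592/2)(0.926) = 0.773 V.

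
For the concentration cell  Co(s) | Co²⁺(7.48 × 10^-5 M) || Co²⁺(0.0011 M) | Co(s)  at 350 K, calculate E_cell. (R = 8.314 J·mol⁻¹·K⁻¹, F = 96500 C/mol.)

0.041 V

Both half-cells are Co²⁺/Co, so E°_cell = 0. The concentrated side is the cathode; the cell reaction moves Co²⁺ from high to low concentration with n = 2.
Q = [Co²⁺]_dilute/[Co²⁺]_conc = 7.48 × 10^-5/0.0011 = 0.0680.
E = 0 − (RT/nF) ln Q = −((8.314×350)/(2×96500))(-2.688) = 0.0405 V.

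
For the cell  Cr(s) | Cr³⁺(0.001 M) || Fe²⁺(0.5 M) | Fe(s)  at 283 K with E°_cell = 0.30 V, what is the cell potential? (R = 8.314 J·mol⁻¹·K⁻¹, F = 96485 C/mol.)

Balancing electrons gives n = 6; the reaction quotient is Q = [Cr³⁺]^2/[Fe²⁺]^3 = 8 × 10^-6.
E = E° − (RT/nF) ln Q = 0.30 − (8.314×283)/(6×96485) × (-11.736) = 0.300 + 0.048 = 0.348 V.

0.348 V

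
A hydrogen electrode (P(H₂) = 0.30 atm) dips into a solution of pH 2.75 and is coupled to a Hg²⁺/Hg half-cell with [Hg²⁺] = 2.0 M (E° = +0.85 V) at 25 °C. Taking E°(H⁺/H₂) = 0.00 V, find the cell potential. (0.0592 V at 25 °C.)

The Hg²⁺/Hg couple is the cathode, so E°_cell = 0.85 V; n = 2.
[H⁺] = 10^(−2.75) = 0.0018 M, and Q = [H⁺]^2 / ([Hg²⁺]·P(H₂)) = 5.27 × 10^-6.
E = E° − (0.0592/2) log Q = 0.85 − (0.0592/2)(-5.278) = 1.006 V.

1.01 V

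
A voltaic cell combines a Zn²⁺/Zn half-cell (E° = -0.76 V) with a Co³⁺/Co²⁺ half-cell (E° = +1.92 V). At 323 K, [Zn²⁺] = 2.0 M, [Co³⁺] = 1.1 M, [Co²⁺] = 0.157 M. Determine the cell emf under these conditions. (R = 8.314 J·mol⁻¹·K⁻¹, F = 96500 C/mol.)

The Co³⁺/Co²⁺ couple has the higher reduction potential and acts as the cathode, so E°_cell = +1.92 − (-0.76) = 2.68 V.
Balancing electrons gives n = 2; the reaction quotient is Q = [Zn²⁺]·[Co²⁺]^2/[Co³⁺]^2 = 0.0407.
E = E° − (RT/nF) ln Q = 2.68 − (8.314×323)/(2×96500) × (-3.200) = 2.680 + 0.045 = 2.725 V.

2.72 V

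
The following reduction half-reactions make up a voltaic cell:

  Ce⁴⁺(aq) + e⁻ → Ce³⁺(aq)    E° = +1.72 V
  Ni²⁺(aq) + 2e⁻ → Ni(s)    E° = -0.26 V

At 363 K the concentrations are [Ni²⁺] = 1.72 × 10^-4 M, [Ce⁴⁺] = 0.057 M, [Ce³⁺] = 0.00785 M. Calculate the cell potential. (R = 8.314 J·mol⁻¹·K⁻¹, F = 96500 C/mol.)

The Ce⁴⁺/Ce³⁺ couple has the higher reduction potential and acts as the cathode, so E°_cell = +1.72 − (-0.26) = 1.98 V.
Balancing electrons gives n = 2; the reaction quotient is Q = [Ni²⁺]·[Ce³⁺]^2/[Ce⁴⁺]^2 = 3.26 × 10^-6.
E = E° − (RT/nF) ln Q = 1.98 − (8.314×363)/(2×96500) × (-12.633) = 1.980 + 0.198 = 2.178 V.

2.18 V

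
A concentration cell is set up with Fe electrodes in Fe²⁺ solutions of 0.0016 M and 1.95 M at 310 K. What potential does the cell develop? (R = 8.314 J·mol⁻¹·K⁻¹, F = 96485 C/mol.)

Both half-cells are Fe²⁺/Fe, so E°_cell = 0. The concentrated side is the cathode; the cell reaction moves Fe²⁺ from high to low concentration with n = 2.
Q = [Fe²⁺]_dilute/[Fe²⁺]_conc = 0.0016/1.95 = 8.21 × 10^-4.
E = 0 − (RT/nF) ln Q = −((8.314×310)/(2×96485))(-7.106) = 0.0949 V.

0.095 V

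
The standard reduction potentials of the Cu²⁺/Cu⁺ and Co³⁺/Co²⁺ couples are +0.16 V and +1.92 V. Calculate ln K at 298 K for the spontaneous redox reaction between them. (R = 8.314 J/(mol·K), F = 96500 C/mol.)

E°_cell = +1.92 − (+0.16) = 1.76 V, with n = 1 electron transferred.
At equilibrium E = 0, so the Nernst equation gives ln K = nFE°/RT = (1)(96500)(1.76)/((8.314)(298)) = 68.55.

ln K = 68.6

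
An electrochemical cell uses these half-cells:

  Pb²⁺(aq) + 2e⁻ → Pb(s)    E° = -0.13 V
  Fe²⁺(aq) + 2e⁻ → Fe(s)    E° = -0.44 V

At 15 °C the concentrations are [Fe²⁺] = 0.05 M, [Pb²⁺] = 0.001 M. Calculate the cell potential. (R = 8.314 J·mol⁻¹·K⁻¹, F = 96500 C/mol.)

0.261 V

The Pb²⁺/Pb couple has the higher reduction potential and acts as the cathode, so E°_cell = -0.13 − (-0.44) = 0.31 V.
Balancing electrons gives n = 2; the reaction quotient is Q = [Fe²⁺]/[Pb²⁺] = 50.0.
E = E° − (RT/nF) ln Q = 0.31 − (8.314×288)/(2×96500) × (3.912) = 0.310 − 0.049 = 0.261 V.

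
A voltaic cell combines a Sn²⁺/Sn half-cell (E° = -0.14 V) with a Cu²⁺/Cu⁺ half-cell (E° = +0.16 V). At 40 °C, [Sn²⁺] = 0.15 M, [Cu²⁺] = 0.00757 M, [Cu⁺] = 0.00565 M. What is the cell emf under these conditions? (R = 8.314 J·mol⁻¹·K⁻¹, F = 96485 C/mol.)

The Cu²⁺/Cu⁺ couple has the higher reduction potential and acts as the cathode, so E°_cell = +0.16 − (-0.14) = 0.30 V.
Balancing electrons gives n = 2; the reaction quotient is Q = [Sn²⁺]·[Cu⁺]^2/[Cu²⁺]^2 = 0.0836.
E = E° − (RT/nF) ln Q = 0.30 − (8.314×313)/(2×96485) × (-2.482) = 0.300 + 0.033 = 0.333 V.

0.333 V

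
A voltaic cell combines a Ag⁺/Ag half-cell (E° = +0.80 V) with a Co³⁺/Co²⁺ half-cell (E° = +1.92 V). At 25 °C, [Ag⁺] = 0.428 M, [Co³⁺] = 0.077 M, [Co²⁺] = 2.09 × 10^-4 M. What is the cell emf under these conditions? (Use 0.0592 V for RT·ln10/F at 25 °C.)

The Co³⁺/Co²⁺ couple has the higher reduction potential and acts as the cathode, so E°_cell = +1.92 − (+0.80) = 1.12 V.
Balancing electrons gives n = 1; the reaction quotient is Q = [Ag⁺]·[Co²⁺]/[Co³⁺] = 0.00116.
At 25 °C, E = E° − (0.0592/n) log Q = 1.12 − (0.0592/1)(-2.935) = 1.120 + 0.174 = 1.294 V.

1.29 V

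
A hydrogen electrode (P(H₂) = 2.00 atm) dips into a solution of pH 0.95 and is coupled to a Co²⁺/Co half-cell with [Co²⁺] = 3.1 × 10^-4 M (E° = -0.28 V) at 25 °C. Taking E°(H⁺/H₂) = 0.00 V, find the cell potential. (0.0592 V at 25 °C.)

The hydrogen couple is the cathode, so E°_cell = 0.28 V; n = 2.
[H⁺] = 10^(−0.95) = 0.11 M, and Q = [Co²⁺]·P(H₂) / [H⁺]^2 = 0.0492.
E = E° − (0.0592/2) log Q = 0.28 − (0.0592/2)(-1.308) = 0.319 V.

0.32 V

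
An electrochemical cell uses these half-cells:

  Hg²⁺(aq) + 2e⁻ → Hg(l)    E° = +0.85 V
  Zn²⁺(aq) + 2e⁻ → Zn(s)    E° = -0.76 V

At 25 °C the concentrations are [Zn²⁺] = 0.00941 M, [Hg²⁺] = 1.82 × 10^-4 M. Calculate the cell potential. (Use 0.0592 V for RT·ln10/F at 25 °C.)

1.56 V

The Hg²⁺/Hg couple has the higher reduction potential and acts as the cathode, so E°_cell = +0.85 − (-0.76) = 1.61 V.
Balancing electrons gives n = 2; the reaction quotient is Q = [Zn²⁺]/[Hg²⁺] = 51.7.
At 25 °C, E = E° − (0.0592/n) log Q = 1.61 − (0.0592/2)(1.714) = 1.610 − 0.051 = 1.559 V.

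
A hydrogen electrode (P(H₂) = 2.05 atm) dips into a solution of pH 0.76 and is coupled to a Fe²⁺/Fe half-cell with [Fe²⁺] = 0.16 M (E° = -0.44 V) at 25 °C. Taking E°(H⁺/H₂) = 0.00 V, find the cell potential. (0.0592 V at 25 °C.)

The hydrogen couple is the cathode, so E°_cell = 0.44 V; n = 2.
[H⁺] = 10^(−0.76) = 0.17 M, and Q = [Fe²⁺]·P(H₂) / [H⁺]^2 = 10.9.
E = E° − (0.0592/2) log Q = 0.44 − (0.0592/2)(1.036) = 0.409 V.

0.41 V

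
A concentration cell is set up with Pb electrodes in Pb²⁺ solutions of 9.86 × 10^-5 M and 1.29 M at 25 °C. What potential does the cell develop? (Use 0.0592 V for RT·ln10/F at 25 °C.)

0.12 V

Both half-cells are Pb²⁺/Pb, so E°_cell = 0. The concentrated side is the cathode; the cell reaction moves Pb²⁺ from high to low concentration with n = 2.
Q = [Pb²⁺]_dilute/[Pb²⁺]_conc = 9.86 × 10^-5/1.29 = 7.64 × 10^-5.
E = 0 − (0.0592/2) log Q = −(0.0592/2)(-4.117) = 0.1219 V.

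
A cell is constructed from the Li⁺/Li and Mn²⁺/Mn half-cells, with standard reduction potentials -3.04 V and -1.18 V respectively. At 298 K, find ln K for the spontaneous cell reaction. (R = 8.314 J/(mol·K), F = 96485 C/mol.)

E°_cell = -1.18 − (-3.04) = 1.86 V, with n = 2 electrons transferred.
At equilibrium E = 0, so the Nernst equation gives ln K = nFE°/RT = (2)(96485)(1.86)/((8.314)(298)) = 144.87.

ln K = 144.9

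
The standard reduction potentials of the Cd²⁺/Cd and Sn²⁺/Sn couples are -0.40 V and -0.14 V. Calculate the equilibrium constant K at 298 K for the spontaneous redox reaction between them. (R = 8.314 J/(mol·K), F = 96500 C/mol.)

E°_cell = -0.14 − (-0.40) = 0.26 V, with n = 2 electrons transferred.
At equilibrium E = 0, so the Nernst equation gives ln K = nFE°/RT = (2)(96500)(0.26)/((8.314)(298)) = 20.25.
K = e^20.25 = 6.3 × 10^8.

6.3 × 10^8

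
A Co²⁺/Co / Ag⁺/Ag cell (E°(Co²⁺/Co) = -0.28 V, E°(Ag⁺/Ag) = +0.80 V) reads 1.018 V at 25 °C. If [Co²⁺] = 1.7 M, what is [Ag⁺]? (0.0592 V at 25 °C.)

0.12 M

From the Nernst equation, log Q = n(E° − E)/0.0592 = 2(1.08 − 1.018)/0.0592 = 2.095, so Q = 124.
With Q = [Co²⁺]/[Ag⁺]^2 and the known concentrations, [Ag⁺]^2 in the denominator gives [Ag⁺] = 0.12 M.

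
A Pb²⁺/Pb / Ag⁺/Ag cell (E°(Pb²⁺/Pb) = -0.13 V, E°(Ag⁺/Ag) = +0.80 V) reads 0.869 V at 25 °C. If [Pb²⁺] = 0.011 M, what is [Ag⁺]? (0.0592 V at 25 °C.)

From the Nernst equation, log Q = n(E° − E)/0.0592 = 2(0.93 − 0.869)/0.0592 = 2.061, so Q = 115.
With Q = [Pb²⁺]/[Ag⁺]^2 and the known concentrations, [Ag⁺]^2 in the denominator gives [Ag⁺] = 0.0098 M.

0.0098 M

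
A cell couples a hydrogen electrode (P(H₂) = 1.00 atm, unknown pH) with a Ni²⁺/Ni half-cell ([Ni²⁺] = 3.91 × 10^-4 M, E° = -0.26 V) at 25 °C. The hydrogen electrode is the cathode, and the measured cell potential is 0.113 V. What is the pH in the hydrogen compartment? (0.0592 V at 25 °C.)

E°_cell = 0.26 V and n = 2.
log Q = n(E° − E)/0.0592 = 2×(0.26 − 0.113)/0.0592 = 4.966.
With Q = [Ni²⁺]·P(H₂) / [H⁺]^2, solving for [H⁺] gives log[H⁺] = -4.187, so pH = 4.19.

pH = 4.19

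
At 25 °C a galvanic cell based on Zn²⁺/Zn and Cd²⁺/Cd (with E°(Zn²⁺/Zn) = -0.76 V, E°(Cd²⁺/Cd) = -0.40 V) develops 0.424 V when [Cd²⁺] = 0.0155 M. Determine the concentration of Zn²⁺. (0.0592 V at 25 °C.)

From the Nernst equation, log Q = n(E° − E)/0.0592 = 2(0.36 − 0.424)/0.0592 = -2.162, so Q = 0.00688.
With Q = [Zn²⁺]/[Cd²⁺] and the known concentrations, [Zn²⁺] in the numerator gives [Zn²⁺] = 1.1 × 10^-4 M.

1.1 × 10^-4 M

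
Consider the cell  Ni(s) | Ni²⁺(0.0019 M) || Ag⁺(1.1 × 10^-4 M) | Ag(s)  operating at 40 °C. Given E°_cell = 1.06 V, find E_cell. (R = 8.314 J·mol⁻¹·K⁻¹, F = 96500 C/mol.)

Balancing electrons gives n = 2; the reaction quotient is Q = [Ni²⁺]/[Ag⁺]^2 = 1.57 × 10^5.
E = E° − (RT/nF) ln Q = 1.06 − (8.314×313)/(2×96500) × (11.964) = 1.060 − 0.161 = 0.899 V.

0.899 V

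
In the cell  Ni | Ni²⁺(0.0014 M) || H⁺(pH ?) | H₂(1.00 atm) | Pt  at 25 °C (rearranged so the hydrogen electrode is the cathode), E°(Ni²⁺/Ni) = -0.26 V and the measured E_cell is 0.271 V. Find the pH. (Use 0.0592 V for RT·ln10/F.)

E°_cell = 0.26 V and n = 2.
log Q = n(E° − E)/0.0592 = 2×(0.26 − 0.271)/0.0592 = -0.372.
With Q = [Ni²⁺]·P(H₂) / [H⁺]^2, solving for [H⁺] gives log[H⁺] = -1.241, so pH = 1.24.

pH = 1.24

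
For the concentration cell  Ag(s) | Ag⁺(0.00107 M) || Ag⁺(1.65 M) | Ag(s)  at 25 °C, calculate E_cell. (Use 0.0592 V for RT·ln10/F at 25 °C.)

Both half-cells are Ag⁺/Ag, so E°_cell = 0. The concentrated side is the cathode; the cell reaction moves Ag⁺ from high to low concentration with n = 1.
Q = [Ag⁺]_dilute/[Ag⁺]_conc = 0.00107/1.65 = 6.48 × 10^-4.
E = 0 − (0.0592/1) log Q = −(0.0592/1)(-3.188) = 0.1887 V.

0.19 V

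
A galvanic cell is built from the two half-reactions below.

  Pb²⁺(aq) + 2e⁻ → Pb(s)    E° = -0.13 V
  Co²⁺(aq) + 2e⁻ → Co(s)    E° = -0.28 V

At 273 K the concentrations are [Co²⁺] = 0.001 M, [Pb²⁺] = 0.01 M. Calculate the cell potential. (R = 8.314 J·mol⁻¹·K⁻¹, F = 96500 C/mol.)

0.177 V

The Pb²⁺/Pb couple has the higher reduction potential and acts as the cathode, so E°_cell = -0.13 − (-0.28) = 0.15 V.
Balancing electrons gives n = 2; the reaction quotient is Q = [Co²⁺]/[Pb²⁺] = 0.100.
E = E° − (RT/nF) ln Q = 0.15 − (8.314×273)/(2×96500) × (-2.303) = 0.150 + 0.027 = 0.177 V.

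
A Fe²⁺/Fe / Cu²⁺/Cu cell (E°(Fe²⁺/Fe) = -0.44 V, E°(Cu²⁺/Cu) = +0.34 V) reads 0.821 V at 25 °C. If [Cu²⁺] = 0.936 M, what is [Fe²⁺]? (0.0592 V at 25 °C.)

0.039 M

From the Nernst equation, log Q = n(E° − E)/0.0592 = 2(0.78 − 0.821)/0.0592 = -1.385, so Q = 0.0412.
With Q = [Fe²⁺]/[Cu²⁺] and the known concentrations, [Fe²⁺] in the numerator gives [Fe²⁺] = 0.039 M.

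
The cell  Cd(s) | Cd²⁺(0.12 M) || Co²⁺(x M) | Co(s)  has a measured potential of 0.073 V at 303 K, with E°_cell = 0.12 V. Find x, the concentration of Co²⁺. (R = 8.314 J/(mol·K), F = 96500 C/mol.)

From the Nernst equation, ln Q = nF(E° − E)/RT = 2×96500×(0.12 − 0.073)/(8.314×303) = 3.601, so Q = 36.6.
With Q = [Cd²⁺]/[Co²⁺] and the known concentrations, [Co²⁺] in the denominator gives [Co²⁺] = 0.0033 M.

0.0033 M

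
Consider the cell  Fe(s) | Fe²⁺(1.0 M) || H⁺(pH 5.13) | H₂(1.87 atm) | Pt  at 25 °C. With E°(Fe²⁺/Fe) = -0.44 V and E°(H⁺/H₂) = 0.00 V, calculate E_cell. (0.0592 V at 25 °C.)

The hydrogen couple is the cathode, so E°_cell = 0.44 V; n = 2.
[H⁺] = 10^(−5.13) = 7.4 × 10^-6 M, and Q = [Fe²⁺]·P(H₂) / [H⁺]^2 = 3.4 × 10^10.
E = E° − (0.0592/2) log Q = 0.44 − (0.0592/2)(10.532) = 0.128 V.

0.13 V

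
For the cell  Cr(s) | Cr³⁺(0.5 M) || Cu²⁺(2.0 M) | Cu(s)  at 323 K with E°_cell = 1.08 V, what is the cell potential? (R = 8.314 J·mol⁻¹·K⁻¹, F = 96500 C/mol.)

1.10 V

Balancing electrons gives n = 6; the reaction quotient is Q = [Cr³⁺]^2/[Cu²⁺]^3 = 0.0312.
E = E° − (RT/nF) ln Q = 1.08 − (8.314×323)/(6×96500) × (-3.466) = 1.080 + 0.016 = 1.096 V.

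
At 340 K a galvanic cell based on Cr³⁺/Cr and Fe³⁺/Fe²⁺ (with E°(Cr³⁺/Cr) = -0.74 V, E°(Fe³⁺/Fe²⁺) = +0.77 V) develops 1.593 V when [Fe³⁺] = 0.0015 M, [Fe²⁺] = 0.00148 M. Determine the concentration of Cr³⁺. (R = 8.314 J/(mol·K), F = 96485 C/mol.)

2.1 × 10^-4 M

From the Nernst equation, ln Q = nF(E° − E)/RT = 3×96485×(1.51 − 1.593)/(8.314×340) = -8.499, so Q = 2.04 × 10^-4.
With Q = [Cr³⁺]·[Fe²⁺]^3/[Fe³⁺]^3 and the known concentrations, [Cr³⁺] in the numerator gives [Cr³⁺] = 2.1 × 10^-4 M.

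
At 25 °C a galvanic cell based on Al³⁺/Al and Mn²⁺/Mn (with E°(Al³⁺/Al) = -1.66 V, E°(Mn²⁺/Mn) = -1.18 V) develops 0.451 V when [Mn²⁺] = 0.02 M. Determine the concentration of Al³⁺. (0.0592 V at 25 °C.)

0.083 M

From the Nernst equation, log Q = n(E° − E)/0.0592 = 6(0.48 − 0.451)/0.0592 = 2.939, so Q = 869.
With Q = [Al³⁺]^2/[Mn²⁺]^3 and the known concentrations, [Al³⁺]^2 in the numerator gives [Al³⁺] = 0.083 M.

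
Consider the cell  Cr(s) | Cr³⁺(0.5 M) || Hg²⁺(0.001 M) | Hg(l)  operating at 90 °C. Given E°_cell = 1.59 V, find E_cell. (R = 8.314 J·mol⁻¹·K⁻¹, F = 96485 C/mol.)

1.49 V

Balancing electrons gives n = 6; the reaction quotient is Q = [Cr³⁺]^2/[Hg²⁺]^3 = 2.5 × 10^8.
E = E° − (RT/nF) ln Q = 1.59 − (8.314×363)/(6×96485) × (19.337) = 1.590 − 0.101 = 1.489 V.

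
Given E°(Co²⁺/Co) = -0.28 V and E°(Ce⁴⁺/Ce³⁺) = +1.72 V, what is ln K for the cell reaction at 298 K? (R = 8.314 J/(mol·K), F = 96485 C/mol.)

E°_cell = +1.72 − (-0.28) = 2.00 V, with n = 2 electrons transferred.
At equilibrium E = 0, so the Nernst equation gives ln K = nFE°/RT = (2)(96485)(2.00)/((8.314)(298)) = 155.77.

ln K = 155.8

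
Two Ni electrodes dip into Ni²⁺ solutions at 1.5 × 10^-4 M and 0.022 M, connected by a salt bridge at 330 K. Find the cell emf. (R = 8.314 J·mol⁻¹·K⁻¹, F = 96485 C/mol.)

Both half-cells are Ni²⁺/Ni, so E°_cell = 0. The concentrated side is the cathode; the cell reaction moves Ni²⁺ from high to low concentration with n = 2.
Q = [Ni²⁺]_dilute/[Ni²⁺]_conc = 1.5 × 10^-4/0.022 = 0.00682.
E = 0 − (RT/nF) ln Q = −((8.314×330)/(2×96485))(-4.988) = 0.0709 V.

0.071 V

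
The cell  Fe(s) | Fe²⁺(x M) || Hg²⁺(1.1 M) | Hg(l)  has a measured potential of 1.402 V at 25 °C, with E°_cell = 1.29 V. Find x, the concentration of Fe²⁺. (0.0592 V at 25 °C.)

From the Nernst equation, log Q = n(E° − E)/0.0592 = 2(1.29 − 1.402)/0.0592 = -3.784, so Q = 1.65 × 10^-4.
With Q = [Fe²⁺]/[Hg²⁺] and the known concentrations, [Fe²⁺] in the numerator gives [Fe²⁺] = 1.8 × 10^-4 M.

1.8 × 10^-4 M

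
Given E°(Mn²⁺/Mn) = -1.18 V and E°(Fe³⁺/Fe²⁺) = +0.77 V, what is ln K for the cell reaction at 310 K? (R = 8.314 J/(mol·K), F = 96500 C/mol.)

ln K = 146.0

E°_cell = +0.77 − (-1.18) = 1.95 V, with n = 2 electrons transferred.
At equilibrium E = 0, so the Nernst equation gives ln K = nFE°/RT = (2)(96500)(1.95)/((8.314)(310)) = 146.02.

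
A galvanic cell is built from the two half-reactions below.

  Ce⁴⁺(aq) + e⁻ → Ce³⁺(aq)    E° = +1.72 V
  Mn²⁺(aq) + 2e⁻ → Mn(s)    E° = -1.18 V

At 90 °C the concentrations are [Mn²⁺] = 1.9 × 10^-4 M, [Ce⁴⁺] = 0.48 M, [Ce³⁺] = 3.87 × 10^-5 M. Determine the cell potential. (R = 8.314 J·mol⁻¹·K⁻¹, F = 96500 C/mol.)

The Ce⁴⁺/Ce³⁺ couple has the higher reduction potential and acts as the cathode, so E°_cell = +1.72 − (-1.18) = 2.90 V.
Balancing electrons gives n = 2; the reaction quotient is Q = [Mn²⁺]·[Ce³⁺]^2/[Ce⁴⁺]^2 = 1.24 × 10^-12.
E = E° − (RT/nF) ln Q = 2.90 − (8.314×363)/(2×96500) × (-27.420) = 2.900 + 0.429 = 3.329 V.

3.33 V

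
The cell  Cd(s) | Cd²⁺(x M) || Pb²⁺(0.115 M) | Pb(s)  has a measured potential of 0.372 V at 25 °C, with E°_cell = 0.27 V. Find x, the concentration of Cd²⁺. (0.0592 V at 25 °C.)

From the Nernst equation, log Q = n(E° − E)/0.0592 = 2(0.27 − 0.372)/0.0592 = -3.446, so Q = 3.58 × 10^-4.
With Q = [Cd²⁺]/[Pb²⁺] and the known concentrations, [Cd²⁺] in the numerator gives [Cd²⁺] = 4.1 × 10^-5 M.

4.1 × 10^-5 M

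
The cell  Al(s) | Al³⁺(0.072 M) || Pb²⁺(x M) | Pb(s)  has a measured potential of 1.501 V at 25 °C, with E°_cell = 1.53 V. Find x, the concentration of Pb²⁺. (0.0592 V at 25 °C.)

0.018 M

From the Nernst equation, log Q = n(E° − E)/0.0592 = 6(1.53 − 1.501)/0.0592 = 2.939, so Q = 869.
With Q = [Al³⁺]^2/[Pb²⁺]^3 and the known concentrations, [Pb²⁺]^3 in the denominator gives [Pb²⁺] = 0.018 M.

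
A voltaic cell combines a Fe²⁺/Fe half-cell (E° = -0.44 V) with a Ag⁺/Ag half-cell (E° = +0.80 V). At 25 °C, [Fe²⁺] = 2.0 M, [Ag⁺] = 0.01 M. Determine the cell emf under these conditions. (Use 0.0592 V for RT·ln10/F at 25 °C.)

The Ag⁺/Ag couple has the higher reduction potential and acts as the cathode, so E°_cell = +0.80 − (-0.44) = 1.24 V.
Balancing electrons gives n = 2; the reaction quotient is Q = [Fe²⁺]/[Ag⁺]^2 = 2 × 10^4.
At 25 °C, E = E° − (0.0592/n) log Q = 1.24 − (0.0592/2)(4.301) = 1.240 − 0.127 = 1.113 V.

1.11 V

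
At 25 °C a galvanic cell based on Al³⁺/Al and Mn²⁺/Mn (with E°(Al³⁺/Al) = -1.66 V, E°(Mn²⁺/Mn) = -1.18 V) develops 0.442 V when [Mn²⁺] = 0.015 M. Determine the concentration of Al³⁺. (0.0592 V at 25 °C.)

From the Nernst equation, log Q = n(E° − E)/0.0592 = 6(0.48 − 0.442)/0.0592 = 3.851, so Q = 7100.
With Q = [Al³⁺]^2/[Mn²⁺]^3 and the known concentrations, [Al³⁺]^2 in the numerator gives [Al³⁺] = 0.15 M.

0.15 M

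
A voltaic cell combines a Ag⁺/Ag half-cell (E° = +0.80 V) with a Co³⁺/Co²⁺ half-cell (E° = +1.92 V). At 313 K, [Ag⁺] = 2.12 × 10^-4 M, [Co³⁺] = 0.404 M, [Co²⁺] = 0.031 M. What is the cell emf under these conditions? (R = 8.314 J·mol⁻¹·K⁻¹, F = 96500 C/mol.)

1.42 V

The Co³⁺/Co²⁺ couple has the higher reduction potential and acts as the cathode, so E°_cell = +1.92 − (+0.80) = 1.12 V.
Balancing electrons gives n = 1; the reaction quotient is Q = [Ag⁺]·[Co²⁺]/[Co³⁺] = 1.63 × 10^-5.
E = E° − (RT/nF) ln Q = 1.12 − (8.314×313)/(1×96500) × (-11.026) = 1.120 + 0.297 = 1.417 V.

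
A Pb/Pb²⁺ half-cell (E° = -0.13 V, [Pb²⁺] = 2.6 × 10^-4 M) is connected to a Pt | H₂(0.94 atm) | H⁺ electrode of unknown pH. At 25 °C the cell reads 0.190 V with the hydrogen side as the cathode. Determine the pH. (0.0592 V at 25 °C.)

E°_cell = 0.13 V and n = 2.
log Q = n(E° − E)/0.0592 = 2×(0.13 − 0.190)/0.0592 = -2.027.
With Q = [Pb²⁺]·P(H₂) / [H⁺]^2, solving for [H⁺] gives log[H⁺] = -0.792, so pH = 0.79.

pH = 0.79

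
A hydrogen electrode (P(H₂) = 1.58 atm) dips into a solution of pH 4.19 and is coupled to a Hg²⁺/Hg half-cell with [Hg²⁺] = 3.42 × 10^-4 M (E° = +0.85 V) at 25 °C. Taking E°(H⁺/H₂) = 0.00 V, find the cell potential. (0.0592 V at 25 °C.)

1.00 V

The Hg²⁺/Hg couple is the cathode, so E°_cell = 0.85 V; n = 2.
[H⁺] = 10^(−4.19) = 6.5 × 10^-5 M, and Q = [H⁺]^2 / ([Hg²⁺]·P(H₂)) = 7.71 × 10^-6.
E = E° − (0.0592/2) log Q = 0.85 − (0.0592/2)(-5.113) = 1.001 V.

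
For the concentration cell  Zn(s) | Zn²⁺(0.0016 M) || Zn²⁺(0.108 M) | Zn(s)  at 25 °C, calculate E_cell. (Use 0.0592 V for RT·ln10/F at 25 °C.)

Both half-cells are Zn²⁺/Zn, so E°_cell = 0. The concentrated side is the cathode; the cell reaction moves Zn²⁺ from high to low concentration with n = 2.
Q = [Zn²⁺]_dilute/[Zn²⁺]_conc = 0.0016/0.108 = 0.0148.
E = 0 − (0.0592/2) log Q = −(0.0592/2)(-1.829) = 0.0541 V.

0.054 V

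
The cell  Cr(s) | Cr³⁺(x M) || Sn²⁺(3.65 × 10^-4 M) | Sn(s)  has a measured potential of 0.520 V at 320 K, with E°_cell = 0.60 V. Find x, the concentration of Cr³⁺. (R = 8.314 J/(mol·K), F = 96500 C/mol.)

0.042 M

From the Nernst equation, ln Q = nF(E° − E)/RT = 6×96500×(0.60 − 0.520)/(8.314×320) = 17.410, so Q = 3.64 × 10^7.
With Q = [Cr³⁺]^2/[Sn²⁺]^3 and the known concentrations, [Cr³⁺]^2 in the numerator gives [Cr³⁺] = 0.042 M.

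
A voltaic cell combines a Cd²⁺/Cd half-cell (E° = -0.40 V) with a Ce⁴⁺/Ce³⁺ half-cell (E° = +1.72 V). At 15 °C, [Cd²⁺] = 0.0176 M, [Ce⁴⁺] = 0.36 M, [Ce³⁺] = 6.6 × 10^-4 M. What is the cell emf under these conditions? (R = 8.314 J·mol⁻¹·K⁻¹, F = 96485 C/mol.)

2.33 V

The Ce⁴⁺/Ce³⁺ couple has the higher reduction potential and acts as the cathode, so E°_cell = +1.72 − (-0.40) = 2.12 V.
Balancing electrons gives n = 2; the reaction quotient is Q = [Cd²⁺]·[Ce³⁺]^2/[Ce⁴⁺]^2 = 5.92 × 10^-8.
E = E° − (RT/nF) ln Q = 2.12 − (8.314×288)/(2×96485) × (-16.643) = 2.120 + 0.207 = 2.327 V.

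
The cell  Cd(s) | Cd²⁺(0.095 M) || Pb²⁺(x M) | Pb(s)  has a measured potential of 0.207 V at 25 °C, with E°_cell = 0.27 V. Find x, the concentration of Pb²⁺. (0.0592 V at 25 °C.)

From the Nernst equation, log Q = n(E° − E)/0.0592 = 2(0.27 − 0.207)/0.0592 = 2.128, so Q = 134.
With Q = [Cd²⁺]/[Pb²⁺] and the known concentrations, [Pb²⁺] in the denominator gives [Pb²⁺] = 7.1 × 10^-4 M.

7.1 × 10^-4 M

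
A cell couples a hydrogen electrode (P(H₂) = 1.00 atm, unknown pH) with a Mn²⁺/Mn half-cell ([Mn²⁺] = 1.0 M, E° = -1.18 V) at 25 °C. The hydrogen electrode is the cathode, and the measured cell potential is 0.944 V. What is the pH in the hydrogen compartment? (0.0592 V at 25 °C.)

pH = 3.99

E°_cell = 1.18 V and n = 2.
log Q = n(E° − E)/0.0592 = 2×(1.18 − 0.944)/0.0592 = 7.973.
With Q = [Mn²⁺]·P(H₂) / [H⁺]^2, solving for [H⁺] gives log[H⁺] = -3.986, so pH = 3.99.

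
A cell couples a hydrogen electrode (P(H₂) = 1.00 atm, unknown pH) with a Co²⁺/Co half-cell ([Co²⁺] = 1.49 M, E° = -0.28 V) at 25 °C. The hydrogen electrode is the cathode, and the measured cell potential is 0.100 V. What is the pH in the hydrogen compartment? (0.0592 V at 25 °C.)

pH = 2.95

E°_cell = 0.28 V and n = 2.
log Q = n(E° − E)/0.0592 = 2×(0.28 − 0.100)/0.0592 = 6.081.
With Q = [Co²⁺]·P(H₂) / [H⁺]^2, solving for [H⁺] gives log[H⁺] = -2.954, so pH = 2.95.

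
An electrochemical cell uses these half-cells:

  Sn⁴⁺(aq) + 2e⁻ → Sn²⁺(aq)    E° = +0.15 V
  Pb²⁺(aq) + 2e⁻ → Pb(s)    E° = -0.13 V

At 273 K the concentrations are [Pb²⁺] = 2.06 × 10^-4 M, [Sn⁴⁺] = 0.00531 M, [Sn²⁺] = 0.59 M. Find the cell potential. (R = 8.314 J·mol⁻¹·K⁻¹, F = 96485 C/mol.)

0.324 V

The Sn⁴⁺/Sn²⁺ couple has the higher reduction potential and acts as the cathode, so E°_cell = +0.15 − (-0.13) = 0.28 V.
Balancing electrons gives n = 2; the reaction quotient is Q = [Pb²⁺]·[Sn²⁺]/[Sn⁴⁺] = 0.0229.
E = E° − (RT/nF) ln Q = 0.28 − (8.314×273)/(2×96485) × (-3.777) = 0.280 + 0.044 = 0.324 V.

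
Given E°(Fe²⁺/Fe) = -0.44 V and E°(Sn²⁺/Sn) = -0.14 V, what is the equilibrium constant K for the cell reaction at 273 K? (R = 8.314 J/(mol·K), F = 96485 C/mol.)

E°_cell = -0.14 − (-0.44) = 0.30 V, with n = 2 electrons transferred.
At equilibrium E = 0, so the Nernst equation gives ln K = nFE°/RT = (2)(96485)(0.30)/((8.314)(273)) = 25.51.
K = e^25.51 = 1.2 × 10^11.

1.2 × 10^11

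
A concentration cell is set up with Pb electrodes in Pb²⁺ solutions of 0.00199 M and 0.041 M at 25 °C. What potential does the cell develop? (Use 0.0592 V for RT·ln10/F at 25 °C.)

Both half-cells are Pb²⁺/Pb, so E°_cell = 0. The concentrated side is the cathode; the cell reaction moves Pb²⁺ from high to low concentration with n = 2.
Q = [Pb²⁺]_dilute/[Pb²⁺]_conc = 0.00199/0.041 = 0.0485.
E = 0 − (0.0592/2) log Q = −(0.0592/2)(-1.314) = 0.0389 V.

0.039 V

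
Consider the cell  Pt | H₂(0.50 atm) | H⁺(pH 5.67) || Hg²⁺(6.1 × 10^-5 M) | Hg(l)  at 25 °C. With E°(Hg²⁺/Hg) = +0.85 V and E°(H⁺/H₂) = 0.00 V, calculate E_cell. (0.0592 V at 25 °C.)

1.05 V

The Hg²⁺/Hg couple is the cathode, so E°_cell = 0.85 V; n = 2.
[H⁺] = 10^(−5.67) = 2.1 × 10^-6 M, and Q = [H⁺]^2 / ([Hg²⁺]·P(H₂)) = 1.5 × 10^-7.
E = E° − (0.0592/2) log Q = 0.85 − (0.0592/2)(-6.824) = 1.052 V.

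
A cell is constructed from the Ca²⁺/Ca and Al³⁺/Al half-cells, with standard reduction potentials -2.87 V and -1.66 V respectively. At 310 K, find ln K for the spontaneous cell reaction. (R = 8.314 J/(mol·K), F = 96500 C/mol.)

E°_cell = -1.66 − (-2.87) = 1.21 V, with n = 6 electrons transferred.
At equilibrium E = 0, so the Nernst equation gives ln K = nFE°/RT = (6)(96500)(1.21)/((8.314)(310)) = 271.83.

ln K = 271.8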